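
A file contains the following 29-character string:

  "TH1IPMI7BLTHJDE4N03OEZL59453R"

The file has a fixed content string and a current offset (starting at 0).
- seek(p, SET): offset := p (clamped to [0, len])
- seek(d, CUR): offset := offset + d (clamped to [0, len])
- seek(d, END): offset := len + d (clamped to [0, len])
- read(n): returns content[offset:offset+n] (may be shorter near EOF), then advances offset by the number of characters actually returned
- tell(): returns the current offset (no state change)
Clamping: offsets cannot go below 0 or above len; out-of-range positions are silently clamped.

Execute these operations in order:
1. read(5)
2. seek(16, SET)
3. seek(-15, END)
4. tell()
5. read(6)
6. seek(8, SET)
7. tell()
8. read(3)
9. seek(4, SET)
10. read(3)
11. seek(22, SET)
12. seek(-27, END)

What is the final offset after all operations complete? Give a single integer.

Answer: 2

Derivation:
After 1 (read(5)): returned 'TH1IP', offset=5
After 2 (seek(16, SET)): offset=16
After 3 (seek(-15, END)): offset=14
After 4 (tell()): offset=14
After 5 (read(6)): returned 'E4N03O', offset=20
After 6 (seek(8, SET)): offset=8
After 7 (tell()): offset=8
After 8 (read(3)): returned 'BLT', offset=11
After 9 (seek(4, SET)): offset=4
After 10 (read(3)): returned 'PMI', offset=7
After 11 (seek(22, SET)): offset=22
After 12 (seek(-27, END)): offset=2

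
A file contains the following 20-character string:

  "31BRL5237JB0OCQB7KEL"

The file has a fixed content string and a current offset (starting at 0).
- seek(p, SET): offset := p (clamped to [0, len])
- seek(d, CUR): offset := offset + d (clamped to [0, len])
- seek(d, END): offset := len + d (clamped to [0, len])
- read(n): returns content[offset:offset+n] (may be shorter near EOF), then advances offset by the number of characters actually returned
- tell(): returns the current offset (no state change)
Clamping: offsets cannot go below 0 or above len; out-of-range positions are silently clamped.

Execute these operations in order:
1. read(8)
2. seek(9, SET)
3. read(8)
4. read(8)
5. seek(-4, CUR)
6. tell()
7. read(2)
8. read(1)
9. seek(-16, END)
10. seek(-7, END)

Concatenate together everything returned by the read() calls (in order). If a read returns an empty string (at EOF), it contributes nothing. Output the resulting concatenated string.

Answer: 31BRL523JB0OCQB7KEL7KE

Derivation:
After 1 (read(8)): returned '31BRL523', offset=8
After 2 (seek(9, SET)): offset=9
After 3 (read(8)): returned 'JB0OCQB7', offset=17
After 4 (read(8)): returned 'KEL', offset=20
After 5 (seek(-4, CUR)): offset=16
After 6 (tell()): offset=16
After 7 (read(2)): returned '7K', offset=18
After 8 (read(1)): returned 'E', offset=19
After 9 (seek(-16, END)): offset=4
After 10 (seek(-7, END)): offset=13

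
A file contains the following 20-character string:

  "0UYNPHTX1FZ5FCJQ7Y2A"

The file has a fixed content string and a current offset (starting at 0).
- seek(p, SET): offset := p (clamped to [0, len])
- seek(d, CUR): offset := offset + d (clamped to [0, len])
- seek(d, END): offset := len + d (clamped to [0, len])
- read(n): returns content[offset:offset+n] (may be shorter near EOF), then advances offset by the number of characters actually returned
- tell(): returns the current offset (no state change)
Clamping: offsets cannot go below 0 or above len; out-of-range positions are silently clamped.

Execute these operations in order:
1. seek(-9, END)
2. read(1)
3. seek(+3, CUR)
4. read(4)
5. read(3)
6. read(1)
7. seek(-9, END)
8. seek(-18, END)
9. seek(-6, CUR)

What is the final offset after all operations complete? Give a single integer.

After 1 (seek(-9, END)): offset=11
After 2 (read(1)): returned '5', offset=12
After 3 (seek(+3, CUR)): offset=15
After 4 (read(4)): returned 'Q7Y2', offset=19
After 5 (read(3)): returned 'A', offset=20
After 6 (read(1)): returned '', offset=20
After 7 (seek(-9, END)): offset=11
After 8 (seek(-18, END)): offset=2
After 9 (seek(-6, CUR)): offset=0

Answer: 0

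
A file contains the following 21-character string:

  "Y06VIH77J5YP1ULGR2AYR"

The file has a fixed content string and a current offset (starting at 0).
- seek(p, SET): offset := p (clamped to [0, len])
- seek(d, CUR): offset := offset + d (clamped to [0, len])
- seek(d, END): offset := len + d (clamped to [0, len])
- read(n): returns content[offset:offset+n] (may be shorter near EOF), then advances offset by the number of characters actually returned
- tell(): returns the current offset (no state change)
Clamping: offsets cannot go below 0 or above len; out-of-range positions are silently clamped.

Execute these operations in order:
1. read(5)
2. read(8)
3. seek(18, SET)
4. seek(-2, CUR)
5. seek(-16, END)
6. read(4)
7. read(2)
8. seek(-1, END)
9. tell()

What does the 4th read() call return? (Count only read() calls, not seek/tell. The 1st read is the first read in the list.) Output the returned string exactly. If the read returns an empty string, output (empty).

After 1 (read(5)): returned 'Y06VI', offset=5
After 2 (read(8)): returned 'H77J5YP1', offset=13
After 3 (seek(18, SET)): offset=18
After 4 (seek(-2, CUR)): offset=16
After 5 (seek(-16, END)): offset=5
After 6 (read(4)): returned 'H77J', offset=9
After 7 (read(2)): returned '5Y', offset=11
After 8 (seek(-1, END)): offset=20
After 9 (tell()): offset=20

Answer: 5Y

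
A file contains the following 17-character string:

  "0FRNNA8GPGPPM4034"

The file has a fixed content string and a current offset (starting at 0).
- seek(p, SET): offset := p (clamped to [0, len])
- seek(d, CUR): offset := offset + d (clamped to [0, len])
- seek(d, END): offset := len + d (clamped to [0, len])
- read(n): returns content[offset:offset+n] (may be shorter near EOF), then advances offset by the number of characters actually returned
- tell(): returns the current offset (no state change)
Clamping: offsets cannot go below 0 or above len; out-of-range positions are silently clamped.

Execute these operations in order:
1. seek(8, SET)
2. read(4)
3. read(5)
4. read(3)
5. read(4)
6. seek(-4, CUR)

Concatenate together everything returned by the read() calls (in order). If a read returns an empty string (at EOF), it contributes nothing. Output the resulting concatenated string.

After 1 (seek(8, SET)): offset=8
After 2 (read(4)): returned 'PGPP', offset=12
After 3 (read(5)): returned 'M4034', offset=17
After 4 (read(3)): returned '', offset=17
After 5 (read(4)): returned '', offset=17
After 6 (seek(-4, CUR)): offset=13

Answer: PGPPM4034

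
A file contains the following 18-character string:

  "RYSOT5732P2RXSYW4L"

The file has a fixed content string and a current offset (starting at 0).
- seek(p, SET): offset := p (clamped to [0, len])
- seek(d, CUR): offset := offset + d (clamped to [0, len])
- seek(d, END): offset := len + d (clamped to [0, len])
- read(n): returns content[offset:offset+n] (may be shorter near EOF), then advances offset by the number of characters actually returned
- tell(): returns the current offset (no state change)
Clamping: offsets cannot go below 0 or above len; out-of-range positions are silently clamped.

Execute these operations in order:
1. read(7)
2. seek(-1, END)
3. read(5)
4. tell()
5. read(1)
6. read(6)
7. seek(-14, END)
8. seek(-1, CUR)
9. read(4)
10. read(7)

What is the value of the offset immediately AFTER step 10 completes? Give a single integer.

Answer: 14

Derivation:
After 1 (read(7)): returned 'RYSOT57', offset=7
After 2 (seek(-1, END)): offset=17
After 3 (read(5)): returned 'L', offset=18
After 4 (tell()): offset=18
After 5 (read(1)): returned '', offset=18
After 6 (read(6)): returned '', offset=18
After 7 (seek(-14, END)): offset=4
After 8 (seek(-1, CUR)): offset=3
After 9 (read(4)): returned 'OT57', offset=7
After 10 (read(7)): returned '32P2RXS', offset=14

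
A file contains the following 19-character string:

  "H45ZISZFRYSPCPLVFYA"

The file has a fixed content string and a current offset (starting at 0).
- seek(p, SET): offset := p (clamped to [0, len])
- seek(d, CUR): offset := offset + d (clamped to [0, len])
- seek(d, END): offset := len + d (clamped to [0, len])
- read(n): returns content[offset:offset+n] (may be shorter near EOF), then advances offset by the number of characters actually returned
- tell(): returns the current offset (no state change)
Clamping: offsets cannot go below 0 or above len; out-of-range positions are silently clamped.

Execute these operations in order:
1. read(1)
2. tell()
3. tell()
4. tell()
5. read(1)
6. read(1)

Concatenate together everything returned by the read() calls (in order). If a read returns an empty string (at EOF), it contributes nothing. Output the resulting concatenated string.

After 1 (read(1)): returned 'H', offset=1
After 2 (tell()): offset=1
After 3 (tell()): offset=1
After 4 (tell()): offset=1
After 5 (read(1)): returned '4', offset=2
After 6 (read(1)): returned '5', offset=3

Answer: H45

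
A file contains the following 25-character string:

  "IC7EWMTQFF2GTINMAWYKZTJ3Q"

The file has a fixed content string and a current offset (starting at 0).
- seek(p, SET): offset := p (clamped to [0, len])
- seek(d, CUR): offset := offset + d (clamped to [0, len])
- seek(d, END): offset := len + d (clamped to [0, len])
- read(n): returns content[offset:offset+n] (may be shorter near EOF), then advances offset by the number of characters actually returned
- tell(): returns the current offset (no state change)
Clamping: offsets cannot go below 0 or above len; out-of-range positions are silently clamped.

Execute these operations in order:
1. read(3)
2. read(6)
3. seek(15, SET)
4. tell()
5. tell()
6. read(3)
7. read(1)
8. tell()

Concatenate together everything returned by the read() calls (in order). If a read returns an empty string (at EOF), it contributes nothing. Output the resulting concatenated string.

After 1 (read(3)): returned 'IC7', offset=3
After 2 (read(6)): returned 'EWMTQF', offset=9
After 3 (seek(15, SET)): offset=15
After 4 (tell()): offset=15
After 5 (tell()): offset=15
After 6 (read(3)): returned 'MAW', offset=18
After 7 (read(1)): returned 'Y', offset=19
After 8 (tell()): offset=19

Answer: IC7EWMTQFMAWY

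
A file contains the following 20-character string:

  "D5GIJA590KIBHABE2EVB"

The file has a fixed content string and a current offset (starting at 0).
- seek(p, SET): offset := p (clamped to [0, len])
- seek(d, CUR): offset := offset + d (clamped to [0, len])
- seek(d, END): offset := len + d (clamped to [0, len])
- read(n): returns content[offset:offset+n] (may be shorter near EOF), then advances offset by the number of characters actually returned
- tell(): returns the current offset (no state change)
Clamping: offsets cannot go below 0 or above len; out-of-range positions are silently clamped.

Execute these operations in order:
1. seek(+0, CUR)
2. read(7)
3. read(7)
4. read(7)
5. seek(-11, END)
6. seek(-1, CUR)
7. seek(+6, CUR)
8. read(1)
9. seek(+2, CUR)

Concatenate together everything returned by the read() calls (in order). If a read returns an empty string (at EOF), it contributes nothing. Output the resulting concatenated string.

Answer: D5GIJA590KIBHABE2EVBB

Derivation:
After 1 (seek(+0, CUR)): offset=0
After 2 (read(7)): returned 'D5GIJA5', offset=7
After 3 (read(7)): returned '90KIBHA', offset=14
After 4 (read(7)): returned 'BE2EVB', offset=20
After 5 (seek(-11, END)): offset=9
After 6 (seek(-1, CUR)): offset=8
After 7 (seek(+6, CUR)): offset=14
After 8 (read(1)): returned 'B', offset=15
After 9 (seek(+2, CUR)): offset=17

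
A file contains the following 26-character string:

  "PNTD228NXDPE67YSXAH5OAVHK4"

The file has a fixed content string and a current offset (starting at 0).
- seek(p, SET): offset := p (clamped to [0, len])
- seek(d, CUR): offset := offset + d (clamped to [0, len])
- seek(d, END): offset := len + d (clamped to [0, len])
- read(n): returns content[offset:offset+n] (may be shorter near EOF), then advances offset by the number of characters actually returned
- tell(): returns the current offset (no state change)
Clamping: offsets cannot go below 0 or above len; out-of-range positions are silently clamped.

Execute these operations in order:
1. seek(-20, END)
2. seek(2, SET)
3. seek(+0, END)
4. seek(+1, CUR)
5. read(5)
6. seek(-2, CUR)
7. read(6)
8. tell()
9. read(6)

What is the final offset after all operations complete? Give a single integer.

Answer: 26

Derivation:
After 1 (seek(-20, END)): offset=6
After 2 (seek(2, SET)): offset=2
After 3 (seek(+0, END)): offset=26
After 4 (seek(+1, CUR)): offset=26
After 5 (read(5)): returned '', offset=26
After 6 (seek(-2, CUR)): offset=24
After 7 (read(6)): returned 'K4', offset=26
After 8 (tell()): offset=26
After 9 (read(6)): returned '', offset=26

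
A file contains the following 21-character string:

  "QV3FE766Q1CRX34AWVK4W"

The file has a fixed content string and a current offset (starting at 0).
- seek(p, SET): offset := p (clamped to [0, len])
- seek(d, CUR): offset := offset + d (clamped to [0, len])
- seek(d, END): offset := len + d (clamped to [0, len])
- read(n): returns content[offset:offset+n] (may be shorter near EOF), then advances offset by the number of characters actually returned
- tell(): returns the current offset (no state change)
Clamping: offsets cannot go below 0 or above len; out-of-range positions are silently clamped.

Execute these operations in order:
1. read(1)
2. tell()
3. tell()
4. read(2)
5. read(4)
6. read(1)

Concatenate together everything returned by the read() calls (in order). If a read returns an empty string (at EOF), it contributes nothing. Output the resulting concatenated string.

Answer: QV3FE766

Derivation:
After 1 (read(1)): returned 'Q', offset=1
After 2 (tell()): offset=1
After 3 (tell()): offset=1
After 4 (read(2)): returned 'V3', offset=3
After 5 (read(4)): returned 'FE76', offset=7
After 6 (read(1)): returned '6', offset=8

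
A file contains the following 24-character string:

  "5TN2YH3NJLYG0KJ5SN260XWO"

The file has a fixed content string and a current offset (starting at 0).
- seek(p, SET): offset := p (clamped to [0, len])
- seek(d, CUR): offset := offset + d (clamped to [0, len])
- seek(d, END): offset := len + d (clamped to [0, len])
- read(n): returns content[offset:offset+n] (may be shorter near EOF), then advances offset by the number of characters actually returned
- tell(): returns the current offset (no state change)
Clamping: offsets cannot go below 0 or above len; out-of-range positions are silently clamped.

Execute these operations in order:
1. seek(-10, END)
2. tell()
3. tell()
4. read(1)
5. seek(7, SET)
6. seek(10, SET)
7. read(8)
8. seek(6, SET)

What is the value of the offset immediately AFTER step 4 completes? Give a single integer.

Answer: 15

Derivation:
After 1 (seek(-10, END)): offset=14
After 2 (tell()): offset=14
After 3 (tell()): offset=14
After 4 (read(1)): returned 'J', offset=15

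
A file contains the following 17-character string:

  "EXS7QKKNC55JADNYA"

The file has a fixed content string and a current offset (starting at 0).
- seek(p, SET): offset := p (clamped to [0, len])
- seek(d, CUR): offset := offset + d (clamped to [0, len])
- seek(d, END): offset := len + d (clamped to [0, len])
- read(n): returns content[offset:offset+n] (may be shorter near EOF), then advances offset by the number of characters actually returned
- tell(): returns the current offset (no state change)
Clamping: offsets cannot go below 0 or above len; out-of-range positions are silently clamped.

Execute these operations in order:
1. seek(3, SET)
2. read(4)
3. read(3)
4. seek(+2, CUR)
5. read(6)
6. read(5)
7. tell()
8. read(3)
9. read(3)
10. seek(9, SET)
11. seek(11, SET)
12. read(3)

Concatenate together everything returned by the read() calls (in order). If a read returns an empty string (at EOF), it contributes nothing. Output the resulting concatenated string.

After 1 (seek(3, SET)): offset=3
After 2 (read(4)): returned '7QKK', offset=7
After 3 (read(3)): returned 'NC5', offset=10
After 4 (seek(+2, CUR)): offset=12
After 5 (read(6)): returned 'ADNYA', offset=17
After 6 (read(5)): returned '', offset=17
After 7 (tell()): offset=17
After 8 (read(3)): returned '', offset=17
After 9 (read(3)): returned '', offset=17
After 10 (seek(9, SET)): offset=9
After 11 (seek(11, SET)): offset=11
After 12 (read(3)): returned 'JAD', offset=14

Answer: 7QKKNC5ADNYAJAD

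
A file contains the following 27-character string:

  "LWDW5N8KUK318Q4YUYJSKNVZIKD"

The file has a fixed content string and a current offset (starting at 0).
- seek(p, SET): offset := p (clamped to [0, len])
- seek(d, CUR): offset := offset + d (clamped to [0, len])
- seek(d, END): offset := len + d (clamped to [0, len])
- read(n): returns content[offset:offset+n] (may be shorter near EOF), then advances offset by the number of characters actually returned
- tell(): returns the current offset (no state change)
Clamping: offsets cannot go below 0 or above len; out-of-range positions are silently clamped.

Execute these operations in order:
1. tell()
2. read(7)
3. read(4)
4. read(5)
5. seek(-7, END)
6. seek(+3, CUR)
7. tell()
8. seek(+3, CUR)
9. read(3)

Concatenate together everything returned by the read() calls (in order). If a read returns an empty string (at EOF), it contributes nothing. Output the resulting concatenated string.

Answer: LWDW5N8KUK318Q4YD

Derivation:
After 1 (tell()): offset=0
After 2 (read(7)): returned 'LWDW5N8', offset=7
After 3 (read(4)): returned 'KUK3', offset=11
After 4 (read(5)): returned '18Q4Y', offset=16
After 5 (seek(-7, END)): offset=20
After 6 (seek(+3, CUR)): offset=23
After 7 (tell()): offset=23
After 8 (seek(+3, CUR)): offset=26
After 9 (read(3)): returned 'D', offset=27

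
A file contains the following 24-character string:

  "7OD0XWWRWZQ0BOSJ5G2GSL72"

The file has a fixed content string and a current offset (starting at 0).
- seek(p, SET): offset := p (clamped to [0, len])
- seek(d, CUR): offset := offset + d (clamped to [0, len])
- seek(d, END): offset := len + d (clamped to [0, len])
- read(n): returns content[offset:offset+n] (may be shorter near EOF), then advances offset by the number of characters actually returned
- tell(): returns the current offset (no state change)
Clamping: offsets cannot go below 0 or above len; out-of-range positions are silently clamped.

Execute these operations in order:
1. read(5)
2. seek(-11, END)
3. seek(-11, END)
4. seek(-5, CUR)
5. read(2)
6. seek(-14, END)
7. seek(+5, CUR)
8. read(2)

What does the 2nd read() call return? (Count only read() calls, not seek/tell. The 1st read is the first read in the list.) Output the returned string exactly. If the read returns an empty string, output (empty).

After 1 (read(5)): returned '7OD0X', offset=5
After 2 (seek(-11, END)): offset=13
After 3 (seek(-11, END)): offset=13
After 4 (seek(-5, CUR)): offset=8
After 5 (read(2)): returned 'WZ', offset=10
After 6 (seek(-14, END)): offset=10
After 7 (seek(+5, CUR)): offset=15
After 8 (read(2)): returned 'J5', offset=17

Answer: WZ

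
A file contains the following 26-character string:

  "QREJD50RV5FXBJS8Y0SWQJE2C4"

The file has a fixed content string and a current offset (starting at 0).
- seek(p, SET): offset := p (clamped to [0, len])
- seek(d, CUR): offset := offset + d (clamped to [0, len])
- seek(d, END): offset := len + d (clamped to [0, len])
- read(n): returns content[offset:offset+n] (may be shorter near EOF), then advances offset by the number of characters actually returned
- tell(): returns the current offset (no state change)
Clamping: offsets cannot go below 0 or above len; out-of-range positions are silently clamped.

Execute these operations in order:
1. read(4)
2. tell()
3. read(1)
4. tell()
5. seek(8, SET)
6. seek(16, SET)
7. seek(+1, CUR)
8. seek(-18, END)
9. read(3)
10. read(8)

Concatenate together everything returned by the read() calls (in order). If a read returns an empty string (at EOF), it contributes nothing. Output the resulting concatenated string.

Answer: QREJDV5FXBJS8Y0S

Derivation:
After 1 (read(4)): returned 'QREJ', offset=4
After 2 (tell()): offset=4
After 3 (read(1)): returned 'D', offset=5
After 4 (tell()): offset=5
After 5 (seek(8, SET)): offset=8
After 6 (seek(16, SET)): offset=16
After 7 (seek(+1, CUR)): offset=17
After 8 (seek(-18, END)): offset=8
After 9 (read(3)): returned 'V5F', offset=11
After 10 (read(8)): returned 'XBJS8Y0S', offset=19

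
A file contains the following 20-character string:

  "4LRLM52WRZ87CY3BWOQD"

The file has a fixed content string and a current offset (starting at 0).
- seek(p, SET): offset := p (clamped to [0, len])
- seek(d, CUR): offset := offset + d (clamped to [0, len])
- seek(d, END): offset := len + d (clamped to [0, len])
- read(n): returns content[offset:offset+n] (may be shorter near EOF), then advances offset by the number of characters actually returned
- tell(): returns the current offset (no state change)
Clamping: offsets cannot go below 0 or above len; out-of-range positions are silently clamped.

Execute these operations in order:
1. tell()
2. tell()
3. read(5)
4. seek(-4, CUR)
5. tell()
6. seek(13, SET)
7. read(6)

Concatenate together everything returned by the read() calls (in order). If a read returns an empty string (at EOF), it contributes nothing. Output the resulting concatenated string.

Answer: 4LRLMY3BWOQ

Derivation:
After 1 (tell()): offset=0
After 2 (tell()): offset=0
After 3 (read(5)): returned '4LRLM', offset=5
After 4 (seek(-4, CUR)): offset=1
After 5 (tell()): offset=1
After 6 (seek(13, SET)): offset=13
After 7 (read(6)): returned 'Y3BWOQ', offset=19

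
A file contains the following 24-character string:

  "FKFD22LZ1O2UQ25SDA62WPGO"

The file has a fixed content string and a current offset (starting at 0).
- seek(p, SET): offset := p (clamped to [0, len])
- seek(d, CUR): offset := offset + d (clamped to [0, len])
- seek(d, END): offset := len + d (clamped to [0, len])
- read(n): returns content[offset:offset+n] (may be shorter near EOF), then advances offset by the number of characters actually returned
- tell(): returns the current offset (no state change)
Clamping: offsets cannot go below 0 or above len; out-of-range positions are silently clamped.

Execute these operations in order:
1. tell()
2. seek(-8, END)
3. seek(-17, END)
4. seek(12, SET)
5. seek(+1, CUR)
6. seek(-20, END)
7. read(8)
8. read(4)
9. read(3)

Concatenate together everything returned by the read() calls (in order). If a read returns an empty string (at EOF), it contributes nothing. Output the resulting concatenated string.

Answer: 22LZ1O2UQ25SDA6

Derivation:
After 1 (tell()): offset=0
After 2 (seek(-8, END)): offset=16
After 3 (seek(-17, END)): offset=7
After 4 (seek(12, SET)): offset=12
After 5 (seek(+1, CUR)): offset=13
After 6 (seek(-20, END)): offset=4
After 7 (read(8)): returned '22LZ1O2U', offset=12
After 8 (read(4)): returned 'Q25S', offset=16
After 9 (read(3)): returned 'DA6', offset=19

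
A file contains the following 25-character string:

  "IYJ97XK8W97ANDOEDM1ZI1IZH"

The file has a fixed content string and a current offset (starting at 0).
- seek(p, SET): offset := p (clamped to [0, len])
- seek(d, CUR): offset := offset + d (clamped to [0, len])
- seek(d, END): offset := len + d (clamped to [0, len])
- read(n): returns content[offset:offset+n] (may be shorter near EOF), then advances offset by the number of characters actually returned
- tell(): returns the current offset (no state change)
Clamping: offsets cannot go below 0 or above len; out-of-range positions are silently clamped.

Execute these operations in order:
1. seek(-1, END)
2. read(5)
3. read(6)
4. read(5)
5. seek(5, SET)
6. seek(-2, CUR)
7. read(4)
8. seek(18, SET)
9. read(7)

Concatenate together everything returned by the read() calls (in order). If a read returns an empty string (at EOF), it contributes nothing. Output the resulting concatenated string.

After 1 (seek(-1, END)): offset=24
After 2 (read(5)): returned 'H', offset=25
After 3 (read(6)): returned '', offset=25
After 4 (read(5)): returned '', offset=25
After 5 (seek(5, SET)): offset=5
After 6 (seek(-2, CUR)): offset=3
After 7 (read(4)): returned '97XK', offset=7
After 8 (seek(18, SET)): offset=18
After 9 (read(7)): returned '1ZI1IZH', offset=25

Answer: H97XK1ZI1IZH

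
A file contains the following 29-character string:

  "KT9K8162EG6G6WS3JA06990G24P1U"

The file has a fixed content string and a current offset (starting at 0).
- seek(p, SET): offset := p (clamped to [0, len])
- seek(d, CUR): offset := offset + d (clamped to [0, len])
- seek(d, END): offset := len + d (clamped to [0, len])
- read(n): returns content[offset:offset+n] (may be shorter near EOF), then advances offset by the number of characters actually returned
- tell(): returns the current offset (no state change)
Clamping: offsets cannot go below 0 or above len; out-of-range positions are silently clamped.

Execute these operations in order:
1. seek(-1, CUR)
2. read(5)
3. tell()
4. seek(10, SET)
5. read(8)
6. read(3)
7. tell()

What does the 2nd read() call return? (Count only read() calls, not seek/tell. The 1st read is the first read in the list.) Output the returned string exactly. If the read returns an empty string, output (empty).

After 1 (seek(-1, CUR)): offset=0
After 2 (read(5)): returned 'KT9K8', offset=5
After 3 (tell()): offset=5
After 4 (seek(10, SET)): offset=10
After 5 (read(8)): returned '6G6WS3JA', offset=18
After 6 (read(3)): returned '069', offset=21
After 7 (tell()): offset=21

Answer: 6G6WS3JA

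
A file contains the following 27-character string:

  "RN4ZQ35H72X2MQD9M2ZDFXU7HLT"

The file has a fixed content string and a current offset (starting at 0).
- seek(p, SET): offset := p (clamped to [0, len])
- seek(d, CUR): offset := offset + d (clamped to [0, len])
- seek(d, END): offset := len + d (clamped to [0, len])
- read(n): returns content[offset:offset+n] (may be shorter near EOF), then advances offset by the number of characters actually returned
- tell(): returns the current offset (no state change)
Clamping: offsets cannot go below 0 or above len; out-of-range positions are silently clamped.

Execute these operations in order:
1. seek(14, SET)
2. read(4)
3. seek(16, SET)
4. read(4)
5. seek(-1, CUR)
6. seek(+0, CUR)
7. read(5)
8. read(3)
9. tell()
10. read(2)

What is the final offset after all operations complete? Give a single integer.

After 1 (seek(14, SET)): offset=14
After 2 (read(4)): returned 'D9M2', offset=18
After 3 (seek(16, SET)): offset=16
After 4 (read(4)): returned 'M2ZD', offset=20
After 5 (seek(-1, CUR)): offset=19
After 6 (seek(+0, CUR)): offset=19
After 7 (read(5)): returned 'DFXU7', offset=24
After 8 (read(3)): returned 'HLT', offset=27
After 9 (tell()): offset=27
After 10 (read(2)): returned '', offset=27

Answer: 27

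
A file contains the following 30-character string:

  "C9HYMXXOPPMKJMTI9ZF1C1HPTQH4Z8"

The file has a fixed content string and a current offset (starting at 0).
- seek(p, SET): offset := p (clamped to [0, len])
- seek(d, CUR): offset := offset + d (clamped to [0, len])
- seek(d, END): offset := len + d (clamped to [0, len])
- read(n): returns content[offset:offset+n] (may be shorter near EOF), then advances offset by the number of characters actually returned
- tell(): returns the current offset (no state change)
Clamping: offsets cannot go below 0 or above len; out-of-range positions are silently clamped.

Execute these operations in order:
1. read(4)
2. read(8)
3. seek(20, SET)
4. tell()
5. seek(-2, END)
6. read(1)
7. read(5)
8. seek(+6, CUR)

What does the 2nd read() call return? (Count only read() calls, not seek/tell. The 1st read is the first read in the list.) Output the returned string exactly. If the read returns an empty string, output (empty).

After 1 (read(4)): returned 'C9HY', offset=4
After 2 (read(8)): returned 'MXXOPPMK', offset=12
After 3 (seek(20, SET)): offset=20
After 4 (tell()): offset=20
After 5 (seek(-2, END)): offset=28
After 6 (read(1)): returned 'Z', offset=29
After 7 (read(5)): returned '8', offset=30
After 8 (seek(+6, CUR)): offset=30

Answer: MXXOPPMK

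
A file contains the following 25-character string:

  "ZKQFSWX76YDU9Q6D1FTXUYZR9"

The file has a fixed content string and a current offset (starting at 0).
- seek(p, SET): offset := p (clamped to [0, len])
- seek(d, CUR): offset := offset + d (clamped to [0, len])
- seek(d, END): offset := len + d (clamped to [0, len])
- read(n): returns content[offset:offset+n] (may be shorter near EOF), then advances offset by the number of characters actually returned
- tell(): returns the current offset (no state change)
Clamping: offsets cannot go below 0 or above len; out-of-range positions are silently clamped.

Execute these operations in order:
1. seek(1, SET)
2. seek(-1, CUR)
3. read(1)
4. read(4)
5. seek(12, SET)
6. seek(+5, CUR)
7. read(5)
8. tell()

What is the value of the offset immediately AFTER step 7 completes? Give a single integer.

Answer: 22

Derivation:
After 1 (seek(1, SET)): offset=1
After 2 (seek(-1, CUR)): offset=0
After 3 (read(1)): returned 'Z', offset=1
After 4 (read(4)): returned 'KQFS', offset=5
After 5 (seek(12, SET)): offset=12
After 6 (seek(+5, CUR)): offset=17
After 7 (read(5)): returned 'FTXUY', offset=22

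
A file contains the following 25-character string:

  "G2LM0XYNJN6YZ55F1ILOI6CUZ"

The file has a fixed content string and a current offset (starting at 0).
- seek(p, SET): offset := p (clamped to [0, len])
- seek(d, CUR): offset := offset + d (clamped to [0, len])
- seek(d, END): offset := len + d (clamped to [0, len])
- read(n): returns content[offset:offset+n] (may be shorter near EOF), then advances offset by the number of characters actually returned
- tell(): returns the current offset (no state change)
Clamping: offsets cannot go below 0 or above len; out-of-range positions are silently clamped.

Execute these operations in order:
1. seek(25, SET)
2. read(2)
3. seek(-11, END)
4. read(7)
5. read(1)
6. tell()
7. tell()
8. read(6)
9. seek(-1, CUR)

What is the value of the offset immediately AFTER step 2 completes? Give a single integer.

Answer: 25

Derivation:
After 1 (seek(25, SET)): offset=25
After 2 (read(2)): returned '', offset=25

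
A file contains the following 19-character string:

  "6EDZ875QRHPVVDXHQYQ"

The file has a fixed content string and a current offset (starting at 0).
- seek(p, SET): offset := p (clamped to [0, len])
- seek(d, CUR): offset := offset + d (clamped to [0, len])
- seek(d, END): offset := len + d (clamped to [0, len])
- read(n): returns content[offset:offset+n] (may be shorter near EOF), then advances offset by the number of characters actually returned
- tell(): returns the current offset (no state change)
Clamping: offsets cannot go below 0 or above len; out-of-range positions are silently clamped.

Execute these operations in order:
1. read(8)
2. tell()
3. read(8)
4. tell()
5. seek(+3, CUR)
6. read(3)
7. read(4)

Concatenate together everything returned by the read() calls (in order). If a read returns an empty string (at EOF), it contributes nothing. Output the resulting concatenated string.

Answer: 6EDZ875QRHPVVDXH

Derivation:
After 1 (read(8)): returned '6EDZ875Q', offset=8
After 2 (tell()): offset=8
After 3 (read(8)): returned 'RHPVVDXH', offset=16
After 4 (tell()): offset=16
After 5 (seek(+3, CUR)): offset=19
After 6 (read(3)): returned '', offset=19
After 7 (read(4)): returned '', offset=19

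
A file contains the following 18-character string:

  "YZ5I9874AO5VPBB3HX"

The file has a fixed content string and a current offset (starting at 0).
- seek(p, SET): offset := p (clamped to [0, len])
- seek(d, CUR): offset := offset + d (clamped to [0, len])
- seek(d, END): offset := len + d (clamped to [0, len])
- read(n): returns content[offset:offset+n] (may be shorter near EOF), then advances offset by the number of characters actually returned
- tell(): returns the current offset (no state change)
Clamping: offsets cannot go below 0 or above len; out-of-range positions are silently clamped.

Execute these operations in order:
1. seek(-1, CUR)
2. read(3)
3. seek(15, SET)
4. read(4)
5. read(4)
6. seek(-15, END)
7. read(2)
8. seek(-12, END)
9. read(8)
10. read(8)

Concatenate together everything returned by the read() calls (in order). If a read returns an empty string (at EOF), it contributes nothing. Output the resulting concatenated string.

Answer: YZ53HXI974AO5VPBB3HX

Derivation:
After 1 (seek(-1, CUR)): offset=0
After 2 (read(3)): returned 'YZ5', offset=3
After 3 (seek(15, SET)): offset=15
After 4 (read(4)): returned '3HX', offset=18
After 5 (read(4)): returned '', offset=18
After 6 (seek(-15, END)): offset=3
After 7 (read(2)): returned 'I9', offset=5
After 8 (seek(-12, END)): offset=6
After 9 (read(8)): returned '74AO5VPB', offset=14
After 10 (read(8)): returned 'B3HX', offset=18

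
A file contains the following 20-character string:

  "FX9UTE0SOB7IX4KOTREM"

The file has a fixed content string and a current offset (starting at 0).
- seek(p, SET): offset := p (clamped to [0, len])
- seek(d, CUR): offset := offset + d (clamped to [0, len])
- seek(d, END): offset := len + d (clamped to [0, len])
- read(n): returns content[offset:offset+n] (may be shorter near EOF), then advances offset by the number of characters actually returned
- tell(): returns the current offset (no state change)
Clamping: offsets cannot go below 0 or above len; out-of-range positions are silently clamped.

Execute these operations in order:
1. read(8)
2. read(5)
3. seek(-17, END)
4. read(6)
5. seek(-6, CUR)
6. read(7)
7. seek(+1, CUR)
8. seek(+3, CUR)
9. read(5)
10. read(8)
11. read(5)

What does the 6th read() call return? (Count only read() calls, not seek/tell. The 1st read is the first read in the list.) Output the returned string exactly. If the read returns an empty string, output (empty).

After 1 (read(8)): returned 'FX9UTE0S', offset=8
After 2 (read(5)): returned 'OB7IX', offset=13
After 3 (seek(-17, END)): offset=3
After 4 (read(6)): returned 'UTE0SO', offset=9
After 5 (seek(-6, CUR)): offset=3
After 6 (read(7)): returned 'UTE0SOB', offset=10
After 7 (seek(+1, CUR)): offset=11
After 8 (seek(+3, CUR)): offset=14
After 9 (read(5)): returned 'KOTRE', offset=19
After 10 (read(8)): returned 'M', offset=20
After 11 (read(5)): returned '', offset=20

Answer: M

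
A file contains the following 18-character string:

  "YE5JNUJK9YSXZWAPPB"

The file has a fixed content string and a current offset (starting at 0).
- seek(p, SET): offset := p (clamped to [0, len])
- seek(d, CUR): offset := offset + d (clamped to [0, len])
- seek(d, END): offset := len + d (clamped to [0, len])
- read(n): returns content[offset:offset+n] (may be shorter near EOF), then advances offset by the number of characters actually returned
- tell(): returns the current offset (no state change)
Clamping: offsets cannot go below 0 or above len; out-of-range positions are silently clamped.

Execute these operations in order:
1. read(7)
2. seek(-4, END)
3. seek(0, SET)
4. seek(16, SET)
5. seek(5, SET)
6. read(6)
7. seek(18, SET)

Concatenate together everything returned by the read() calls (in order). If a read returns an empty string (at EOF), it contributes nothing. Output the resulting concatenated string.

After 1 (read(7)): returned 'YE5JNUJ', offset=7
After 2 (seek(-4, END)): offset=14
After 3 (seek(0, SET)): offset=0
After 4 (seek(16, SET)): offset=16
After 5 (seek(5, SET)): offset=5
After 6 (read(6)): returned 'UJK9YS', offset=11
After 7 (seek(18, SET)): offset=18

Answer: YE5JNUJUJK9YS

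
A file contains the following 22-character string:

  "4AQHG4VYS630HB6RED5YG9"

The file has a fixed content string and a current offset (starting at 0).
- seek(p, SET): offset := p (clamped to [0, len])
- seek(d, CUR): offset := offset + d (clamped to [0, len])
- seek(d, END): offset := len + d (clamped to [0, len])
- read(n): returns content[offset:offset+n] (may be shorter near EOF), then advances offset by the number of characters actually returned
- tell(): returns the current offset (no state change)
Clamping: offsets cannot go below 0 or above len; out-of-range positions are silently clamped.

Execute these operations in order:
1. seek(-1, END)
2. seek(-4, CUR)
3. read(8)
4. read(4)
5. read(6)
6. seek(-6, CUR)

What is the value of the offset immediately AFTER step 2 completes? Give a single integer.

After 1 (seek(-1, END)): offset=21
After 2 (seek(-4, CUR)): offset=17

Answer: 17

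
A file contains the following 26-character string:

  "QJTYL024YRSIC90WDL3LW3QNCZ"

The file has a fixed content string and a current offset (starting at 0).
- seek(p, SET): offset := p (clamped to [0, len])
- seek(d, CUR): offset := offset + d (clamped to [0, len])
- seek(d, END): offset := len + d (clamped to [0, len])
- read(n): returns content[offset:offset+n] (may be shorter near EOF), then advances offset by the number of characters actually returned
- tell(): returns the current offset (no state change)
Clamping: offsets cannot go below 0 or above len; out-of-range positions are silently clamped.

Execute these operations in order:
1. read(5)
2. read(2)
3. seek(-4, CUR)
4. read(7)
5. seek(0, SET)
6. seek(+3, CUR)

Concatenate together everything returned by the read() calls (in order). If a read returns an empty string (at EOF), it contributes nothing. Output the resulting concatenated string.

Answer: QJTYL02YL024YR

Derivation:
After 1 (read(5)): returned 'QJTYL', offset=5
After 2 (read(2)): returned '02', offset=7
After 3 (seek(-4, CUR)): offset=3
After 4 (read(7)): returned 'YL024YR', offset=10
After 5 (seek(0, SET)): offset=0
After 6 (seek(+3, CUR)): offset=3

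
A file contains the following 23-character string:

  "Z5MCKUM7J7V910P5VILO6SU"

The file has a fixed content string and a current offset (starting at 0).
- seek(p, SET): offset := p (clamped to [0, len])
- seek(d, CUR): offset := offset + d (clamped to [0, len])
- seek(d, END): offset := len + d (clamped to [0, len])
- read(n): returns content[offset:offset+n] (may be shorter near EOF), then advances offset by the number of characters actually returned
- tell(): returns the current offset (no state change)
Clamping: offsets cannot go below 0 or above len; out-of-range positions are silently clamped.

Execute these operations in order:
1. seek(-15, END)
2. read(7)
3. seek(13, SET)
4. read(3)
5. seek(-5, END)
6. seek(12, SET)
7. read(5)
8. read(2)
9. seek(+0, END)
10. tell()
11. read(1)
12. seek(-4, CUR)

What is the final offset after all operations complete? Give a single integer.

After 1 (seek(-15, END)): offset=8
After 2 (read(7)): returned 'J7V910P', offset=15
After 3 (seek(13, SET)): offset=13
After 4 (read(3)): returned '0P5', offset=16
After 5 (seek(-5, END)): offset=18
After 6 (seek(12, SET)): offset=12
After 7 (read(5)): returned '10P5V', offset=17
After 8 (read(2)): returned 'IL', offset=19
After 9 (seek(+0, END)): offset=23
After 10 (tell()): offset=23
After 11 (read(1)): returned '', offset=23
After 12 (seek(-4, CUR)): offset=19

Answer: 19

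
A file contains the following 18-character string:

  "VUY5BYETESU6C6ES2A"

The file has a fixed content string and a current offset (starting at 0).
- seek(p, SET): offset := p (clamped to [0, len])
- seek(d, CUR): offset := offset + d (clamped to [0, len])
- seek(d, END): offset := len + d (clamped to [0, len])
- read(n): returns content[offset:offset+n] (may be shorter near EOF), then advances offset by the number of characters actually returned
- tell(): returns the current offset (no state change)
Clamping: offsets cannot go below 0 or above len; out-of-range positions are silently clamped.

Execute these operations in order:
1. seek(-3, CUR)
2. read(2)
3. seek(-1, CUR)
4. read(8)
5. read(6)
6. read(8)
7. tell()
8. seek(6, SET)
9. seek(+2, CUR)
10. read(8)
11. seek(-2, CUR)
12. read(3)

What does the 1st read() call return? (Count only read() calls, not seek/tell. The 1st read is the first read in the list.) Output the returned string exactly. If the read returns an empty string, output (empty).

After 1 (seek(-3, CUR)): offset=0
After 2 (read(2)): returned 'VU', offset=2
After 3 (seek(-1, CUR)): offset=1
After 4 (read(8)): returned 'UY5BYETE', offset=9
After 5 (read(6)): returned 'SU6C6E', offset=15
After 6 (read(8)): returned 'S2A', offset=18
After 7 (tell()): offset=18
After 8 (seek(6, SET)): offset=6
After 9 (seek(+2, CUR)): offset=8
After 10 (read(8)): returned 'ESU6C6ES', offset=16
After 11 (seek(-2, CUR)): offset=14
After 12 (read(3)): returned 'ES2', offset=17

Answer: VU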